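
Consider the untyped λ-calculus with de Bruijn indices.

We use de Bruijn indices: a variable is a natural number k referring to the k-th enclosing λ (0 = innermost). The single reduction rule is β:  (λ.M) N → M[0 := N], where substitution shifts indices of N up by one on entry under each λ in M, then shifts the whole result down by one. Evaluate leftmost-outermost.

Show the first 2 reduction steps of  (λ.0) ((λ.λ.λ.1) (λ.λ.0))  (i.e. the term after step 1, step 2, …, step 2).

  start: (λ.0) ((λ.λ.λ.1) (λ.λ.0))
  step 1: (λ.λ.λ.1) (λ.λ.0)
  step 2: λ.λ.1

Answer: after 2 steps: λ.λ.1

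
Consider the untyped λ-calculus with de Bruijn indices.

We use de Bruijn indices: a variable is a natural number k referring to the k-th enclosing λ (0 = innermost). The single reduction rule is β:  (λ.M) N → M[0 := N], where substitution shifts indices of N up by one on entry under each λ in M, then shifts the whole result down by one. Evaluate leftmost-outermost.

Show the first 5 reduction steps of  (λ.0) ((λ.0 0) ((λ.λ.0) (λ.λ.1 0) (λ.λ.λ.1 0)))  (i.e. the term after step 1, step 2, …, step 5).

  start: (λ.0) ((λ.0 0) ((λ.λ.0) (λ.λ.1 0) (λ.λ.λ.1 0)))
  [1] (λ.0 0) ((λ.λ.0) (λ.λ.1 0) (λ.λ.λ.1 0))
  [2] (λ.λ.0) (λ.λ.1 0) (λ.λ.λ.1 0) ((λ.λ.0) (λ.λ.1 0) (λ.λ.λ.1 0))
  [3] (λ.0) (λ.λ.λ.1 0) ((λ.λ.0) (λ.λ.1 0) (λ.λ.λ.1 0))
  [4] (λ.λ.λ.1 0) ((λ.λ.0) (λ.λ.1 0) (λ.λ.λ.1 0))
  [5] λ.λ.1 0

Answer: after 5 steps: λ.λ.1 0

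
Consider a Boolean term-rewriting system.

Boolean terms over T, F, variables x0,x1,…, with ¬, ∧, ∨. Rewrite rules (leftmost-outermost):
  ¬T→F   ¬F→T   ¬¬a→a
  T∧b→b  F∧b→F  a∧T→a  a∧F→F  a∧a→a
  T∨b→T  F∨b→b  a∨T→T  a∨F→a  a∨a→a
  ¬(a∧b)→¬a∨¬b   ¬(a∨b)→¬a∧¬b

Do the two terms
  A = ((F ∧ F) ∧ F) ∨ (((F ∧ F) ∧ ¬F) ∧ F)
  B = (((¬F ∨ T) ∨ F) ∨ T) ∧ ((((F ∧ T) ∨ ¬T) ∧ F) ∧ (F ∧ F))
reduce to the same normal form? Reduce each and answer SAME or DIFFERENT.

Answer: SAME — A ⇓ F, B ⇓ F

Reduction:
Term A:
  start: ((F ∧ F) ∧ F) ∨ (((F ∧ F) ∧ ¬F) ∧ F)
  step 1: F ∨ (((F ∧ F) ∧ ¬F) ∧ F)
  step 2: ((F ∧ F) ∧ ¬F) ∧ F
  step 3: F

Term B:
  start: (((¬F ∨ T) ∨ F) ∨ T) ∧ ((((F ∧ T) ∨ ¬T) ∧ F) ∧ (F ∧ F))
  step 1: T ∧ ((((F ∧ T) ∨ ¬T) ∧ F) ∧ (F ∧ F))
  step 2: (((F ∧ T) ∨ ¬T) ∧ F) ∧ (F ∧ F)
  step 3: F ∧ (F ∧ F)
  step 4: F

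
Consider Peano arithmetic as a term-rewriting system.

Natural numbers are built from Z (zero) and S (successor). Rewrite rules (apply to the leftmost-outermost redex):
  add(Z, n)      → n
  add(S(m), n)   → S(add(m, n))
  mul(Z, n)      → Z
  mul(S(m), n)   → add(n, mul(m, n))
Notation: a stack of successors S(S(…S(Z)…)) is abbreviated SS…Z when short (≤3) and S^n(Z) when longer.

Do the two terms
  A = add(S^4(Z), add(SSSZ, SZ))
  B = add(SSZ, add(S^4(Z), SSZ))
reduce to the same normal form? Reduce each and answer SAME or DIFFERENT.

Term A:
  start: add(S^4(Z), add(SSSZ, SZ))
  →1  S(add(SSSZ, add(SSSZ, SZ)))
  →2  S(S(add(SSZ, add(SSSZ, SZ))))
  →3  S(S(S(add(SZ, add(SSSZ, SZ)))))
  →4  S(S(S(S(add(Z, add(SSSZ, SZ))))))
  →5  S(S(S(S(add(SSSZ, SZ)))))
  →6  S(S(S(S(S(add(SSZ, SZ))))))
  →7  S(S(S(S(S(S(add(SZ, SZ)))))))
  →8  S(S(S(S(S(S(S(add(Z, SZ))))))))
  →9  S^8(Z)

Term B:
  start: add(SSZ, add(S^4(Z), SSZ))
  →1  S(add(SZ, add(S^4(Z), SSZ)))
  →2  S(S(add(Z, add(S^4(Z), SSZ))))
  →3  S(S(add(S^4(Z), SSZ)))
  →4  S(S(S(add(SSSZ, SSZ))))
  →5  S(S(S(S(add(SSZ, SSZ)))))
  →6  S(S(S(S(S(add(SZ, SSZ))))))
  →7  S(S(S(S(S(S(add(Z, SSZ)))))))
  →8  S^8(Z)

Answer: SAME — A ⇓ S^8(Z), B ⇓ S^8(Z)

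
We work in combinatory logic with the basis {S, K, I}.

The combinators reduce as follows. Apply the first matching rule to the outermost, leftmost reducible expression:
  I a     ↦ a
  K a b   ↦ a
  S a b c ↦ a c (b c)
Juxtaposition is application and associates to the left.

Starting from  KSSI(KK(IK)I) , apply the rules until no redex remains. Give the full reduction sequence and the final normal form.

Answer: normal form = SI(KI)  (in 2 steps)

Derivation:
  start: KSSI(KK(IK)I)
  [1] SI(KK(IK)I)
  [2] SI(KI)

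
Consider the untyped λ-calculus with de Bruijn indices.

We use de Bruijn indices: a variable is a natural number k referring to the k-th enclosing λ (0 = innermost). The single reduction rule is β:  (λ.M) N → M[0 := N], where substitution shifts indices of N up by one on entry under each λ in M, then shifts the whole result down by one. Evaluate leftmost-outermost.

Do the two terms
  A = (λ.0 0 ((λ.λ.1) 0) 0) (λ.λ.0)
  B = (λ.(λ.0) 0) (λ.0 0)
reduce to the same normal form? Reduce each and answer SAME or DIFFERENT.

Term A:
  start: (λ.0 0 ((λ.λ.1) 0) 0) (λ.λ.0)
  →1  (λ.λ.0) (λ.λ.0) ((λ.λ.1) (λ.λ.0)) (λ.λ.0)
  →2  (λ.0) ((λ.λ.1) (λ.λ.0)) (λ.λ.0)
  →3  (λ.λ.1) (λ.λ.0) (λ.λ.0)
  →4  (λ.λ.λ.0) (λ.λ.0)
  →5  λ.λ.0

Term B:
  start: (λ.(λ.0) 0) (λ.0 0)
  →1  (λ.0) (λ.0 0)
  →2  λ.0 0

Answer: DIFFERENT — A ⇓ λ.λ.0, B ⇓ λ.0 0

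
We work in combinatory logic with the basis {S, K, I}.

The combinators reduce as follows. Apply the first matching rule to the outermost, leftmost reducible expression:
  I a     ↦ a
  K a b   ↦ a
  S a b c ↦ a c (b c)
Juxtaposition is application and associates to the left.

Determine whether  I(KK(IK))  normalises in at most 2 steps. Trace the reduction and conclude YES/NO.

  start: I(KK(IK))
  →1  KK(IK)
  →2  K

Answer: YES — reaches normal form K in 2 ≤ 2 steps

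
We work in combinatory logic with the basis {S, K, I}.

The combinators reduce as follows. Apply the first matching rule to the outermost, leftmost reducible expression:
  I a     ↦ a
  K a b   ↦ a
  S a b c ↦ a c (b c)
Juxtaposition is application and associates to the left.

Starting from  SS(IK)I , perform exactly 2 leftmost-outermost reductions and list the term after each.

  start: SS(IK)I
  step 1: SI(IKI)
  step 2: SI(KI)

Answer: after 2 steps: SI(KI)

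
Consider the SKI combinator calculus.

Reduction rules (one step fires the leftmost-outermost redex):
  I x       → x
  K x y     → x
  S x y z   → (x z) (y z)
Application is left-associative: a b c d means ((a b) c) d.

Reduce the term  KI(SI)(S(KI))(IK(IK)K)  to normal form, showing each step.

  start: KI(SI)(S(KI))(IK(IK)K)
  [1] I(S(KI))(IK(IK)K)
  [2] S(KI)(IK(IK)K)
  [3] S(KI)(K(IK)K)
  [4] S(KI)(IK)
  [5] S(KI)K

Answer: normal form = S(KI)K  (in 5 steps)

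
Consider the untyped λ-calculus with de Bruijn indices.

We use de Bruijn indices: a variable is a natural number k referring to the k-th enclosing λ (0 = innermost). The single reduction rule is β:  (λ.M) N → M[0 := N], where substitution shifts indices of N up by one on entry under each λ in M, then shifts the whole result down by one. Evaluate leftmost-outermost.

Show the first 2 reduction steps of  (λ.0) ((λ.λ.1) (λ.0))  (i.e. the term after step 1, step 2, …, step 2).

  start: (λ.0) ((λ.λ.1) (λ.0))
  [1] (λ.λ.1) (λ.0)
  [2] λ.λ.0

Answer: after 2 steps: λ.λ.0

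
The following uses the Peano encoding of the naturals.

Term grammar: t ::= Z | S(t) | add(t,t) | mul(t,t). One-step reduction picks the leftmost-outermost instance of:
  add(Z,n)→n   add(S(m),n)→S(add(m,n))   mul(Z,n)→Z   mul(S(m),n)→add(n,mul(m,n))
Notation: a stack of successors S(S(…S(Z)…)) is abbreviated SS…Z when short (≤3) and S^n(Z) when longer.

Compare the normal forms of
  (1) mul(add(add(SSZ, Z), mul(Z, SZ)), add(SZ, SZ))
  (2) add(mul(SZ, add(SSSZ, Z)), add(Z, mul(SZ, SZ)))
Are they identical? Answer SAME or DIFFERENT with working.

Term A:
  start: mul(add(add(SSZ, Z), mul(Z, SZ)), add(SZ, SZ))
  →1  mul(add(S(add(SZ, Z)), mul(Z, SZ)), add(SZ, SZ))
  →2  mul(S(add(add(SZ, Z), mul(Z, SZ))), add(SZ, SZ))
  →3  add(add(SZ, SZ), mul(add(add(SZ, Z), mul(Z, SZ)), add(SZ, SZ)))
  →4  add(S(add(Z, SZ)), mul(add(add(SZ, Z), mul(Z, SZ)), add(SZ, SZ)))
  →5  S(add(add(Z, SZ), mul(add(add(SZ, Z), mul(Z, SZ)), add(SZ, SZ))))
  →6  S(add(SZ, mul(add(add(SZ, Z), mul(Z, SZ)), add(SZ, SZ))))
  →7  S(S(add(Z, mul(add(add(SZ, Z), mul(Z, SZ)), add(SZ, SZ)))))
  →8  S(S(mul(add(add(SZ, Z), mul(Z, SZ)), add(SZ, SZ))))
  →9  S(S(mul(add(S(add(Z, Z)), mul(Z, SZ)), add(SZ, SZ))))
  →10  S(S(mul(S(add(add(Z, Z), mul(Z, SZ))), add(SZ, SZ))))
  →11  S(S(add(add(SZ, SZ), mul(add(add(Z, Z), mul(Z, SZ)), add(SZ, SZ)))))
  →12  S(S(add(S(add(Z, SZ)), mul(add(add(Z, Z), mul(Z, SZ)), add(SZ, SZ)))))
  →13  S(S(S(add(add(Z, SZ), mul(add(add(Z, Z), mul(Z, SZ)), add(SZ, SZ))))))
  →14  S(S(S(add(SZ, mul(add(add(Z, Z), mul(Z, SZ)), add(SZ, SZ))))))
  →15  S(S(S(S(add(Z, mul(add(add(Z, Z), mul(Z, SZ)), add(SZ, SZ)))))))
  →16  S(S(S(S(mul(add(add(Z, Z), mul(Z, SZ)), add(SZ, SZ))))))
  →17  S(S(S(S(mul(add(Z, mul(Z, SZ)), add(SZ, SZ))))))
  →18  S(S(S(S(mul(mul(Z, SZ), add(SZ, SZ))))))
  →19  S(S(S(S(mul(Z, add(SZ, SZ))))))
  →20  S^4(Z)

Term B:
  start: add(mul(SZ, add(SSSZ, Z)), add(Z, mul(SZ, SZ)))
  →1  add(add(add(SSSZ, Z), mul(Z, add(SSSZ, Z))), add(Z, mul(SZ, SZ)))
  →2  add(add(S(add(SSZ, Z)), mul(Z, add(SSSZ, Z))), add(Z, mul(SZ, SZ)))
  →3  add(S(add(add(SSZ, Z), mul(Z, add(SSSZ, Z)))), add(Z, mul(SZ, SZ)))
  →4  S(add(add(add(SSZ, Z), mul(Z, add(SSSZ, Z))), add(Z, mul(SZ, SZ))))
  →5  S(add(add(S(add(SZ, Z)), mul(Z, add(SSSZ, Z))), add(Z, mul(SZ, SZ))))
  →6  S(add(S(add(add(SZ, Z), mul(Z, add(SSSZ, Z)))), add(Z, mul(SZ, SZ))))
  →7  S(S(add(add(add(SZ, Z), mul(Z, add(SSSZ, Z))), add(Z, mul(SZ, SZ)))))
  →8  S(S(add(add(S(add(Z, Z)), mul(Z, add(SSSZ, Z))), add(Z, mul(SZ, SZ)))))
  →9  S(S(add(S(add(add(Z, Z), mul(Z, add(SSSZ, Z)))), add(Z, mul(SZ, SZ)))))
  →10  S(S(S(add(add(add(Z, Z), mul(Z, add(SSSZ, Z))), add(Z, mul(SZ, SZ))))))
  →11  S(S(S(add(add(Z, mul(Z, add(SSSZ, Z))), add(Z, mul(SZ, SZ))))))
  →12  S(S(S(add(mul(Z, add(SSSZ, Z)), add(Z, mul(SZ, SZ))))))
  →13  S(S(S(add(Z, add(Z, mul(SZ, SZ))))))
  →14  S(S(S(add(Z, mul(SZ, SZ)))))
  →15  S(S(S(mul(SZ, SZ))))
  →16  S(S(S(add(SZ, mul(Z, SZ)))))
  →17  S(S(S(S(add(Z, mul(Z, SZ))))))
  →18  S(S(S(S(mul(Z, SZ)))))
  →19  S^4(Z)

Answer: SAME — A ⇓ S^4(Z), B ⇓ S^4(Z)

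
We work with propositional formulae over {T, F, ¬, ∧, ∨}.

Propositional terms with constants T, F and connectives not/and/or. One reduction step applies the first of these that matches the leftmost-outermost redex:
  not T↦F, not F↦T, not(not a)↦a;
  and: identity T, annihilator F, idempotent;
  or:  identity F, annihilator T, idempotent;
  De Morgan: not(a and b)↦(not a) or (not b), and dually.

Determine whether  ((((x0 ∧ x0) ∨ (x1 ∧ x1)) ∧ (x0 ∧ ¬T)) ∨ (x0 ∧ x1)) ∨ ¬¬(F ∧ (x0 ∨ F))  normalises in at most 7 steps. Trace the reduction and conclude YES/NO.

  start: ((((x0 ∧ x0) ∨ (x1 ∧ x1)) ∧ (x0 ∧ ¬T)) ∨ (x0 ∧ x1)) ∨ ¬¬(F ∧ (x0 ∨ F))
  →1  (((x0 ∨ (x1 ∧ x1)) ∧ (x0 ∧ ¬T)) ∨ (x0 ∧ x1)) ∨ ¬¬(F ∧ (x0 ∨ F))
  →2  (((x0 ∨ x1) ∧ (x0 ∧ ¬T)) ∨ (x0 ∧ x1)) ∨ ¬¬(F ∧ (x0 ∨ F))
  →3  (((x0 ∨ x1) ∧ (x0 ∧ F)) ∨ (x0 ∧ x1)) ∨ ¬¬(F ∧ (x0 ∨ F))
  →4  (((x0 ∨ x1) ∧ F) ∨ (x0 ∧ x1)) ∨ ¬¬(F ∧ (x0 ∨ F))
  →5  (F ∨ (x0 ∧ x1)) ∨ ¬¬(F ∧ (x0 ∨ F))
  →6  (x0 ∧ x1) ∨ ¬¬(F ∧ (x0 ∨ F))
  →7  (x0 ∧ x1) ∨ (F ∧ (x0 ∨ F))

Answer: NO — after 7 steps the term is (x0 ∧ x1) ∨ (F ∧ (x0 ∨ F)), not yet normal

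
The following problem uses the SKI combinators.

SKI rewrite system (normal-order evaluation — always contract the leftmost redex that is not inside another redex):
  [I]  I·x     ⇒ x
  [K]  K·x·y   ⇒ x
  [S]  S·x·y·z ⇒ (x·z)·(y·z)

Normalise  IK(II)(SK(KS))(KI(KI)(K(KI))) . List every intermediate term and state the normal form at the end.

  start: IK(II)(SK(KS))(KI(KI)(K(KI)))
  [1] K(II)(SK(KS))(KI(KI)(K(KI)))
  [2] II(KI(KI)(K(KI)))
  [3] I(KI(KI)(K(KI)))
  [4] KI(KI)(K(KI))
  [5] I(K(KI))
  [6] K(KI)

Answer: normal form = K(KI)  (in 6 steps)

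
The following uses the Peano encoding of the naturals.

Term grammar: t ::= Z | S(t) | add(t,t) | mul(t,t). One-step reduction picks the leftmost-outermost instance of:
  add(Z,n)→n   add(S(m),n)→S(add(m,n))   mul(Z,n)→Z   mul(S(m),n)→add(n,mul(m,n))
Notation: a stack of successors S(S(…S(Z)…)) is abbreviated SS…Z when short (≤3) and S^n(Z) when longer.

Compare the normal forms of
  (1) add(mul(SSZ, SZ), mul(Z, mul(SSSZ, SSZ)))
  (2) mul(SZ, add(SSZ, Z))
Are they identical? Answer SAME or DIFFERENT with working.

Term A:
  start: add(mul(SSZ, SZ), mul(Z, mul(SSSZ, SSZ)))
  →1  add(add(SZ, mul(SZ, SZ)), mul(Z, mul(SSSZ, SSZ)))
  →2  add(S(add(Z, mul(SZ, SZ))), mul(Z, mul(SSSZ, SSZ)))
  →3  S(add(add(Z, mul(SZ, SZ)), mul(Z, mul(SSSZ, SSZ))))
  →4  S(add(mul(SZ, SZ), mul(Z, mul(SSSZ, SSZ))))
  →5  S(add(add(SZ, mul(Z, SZ)), mul(Z, mul(SSSZ, SSZ))))
  →6  S(add(S(add(Z, mul(Z, SZ))), mul(Z, mul(SSSZ, SSZ))))
  →7  S(S(add(add(Z, mul(Z, SZ)), mul(Z, mul(SSSZ, SSZ)))))
  →8  S(S(add(mul(Z, SZ), mul(Z, mul(SSSZ, SSZ)))))
  →9  S(S(add(Z, mul(Z, mul(SSSZ, SSZ)))))
  →10  S(S(mul(Z, mul(SSSZ, SSZ))))
  →11  SSZ

Term B:
  start: mul(SZ, add(SSZ, Z))
  →1  add(add(SSZ, Z), mul(Z, add(SSZ, Z)))
  →2  add(S(add(SZ, Z)), mul(Z, add(SSZ, Z)))
  →3  S(add(add(SZ, Z), mul(Z, add(SSZ, Z))))
  →4  S(add(S(add(Z, Z)), mul(Z, add(SSZ, Z))))
  →5  S(S(add(add(Z, Z), mul(Z, add(SSZ, Z)))))
  →6  S(S(add(Z, mul(Z, add(SSZ, Z)))))
  →7  S(S(mul(Z, add(SSZ, Z))))
  →8  SSZ

Answer: SAME — A ⇓ SSZ, B ⇓ SSZ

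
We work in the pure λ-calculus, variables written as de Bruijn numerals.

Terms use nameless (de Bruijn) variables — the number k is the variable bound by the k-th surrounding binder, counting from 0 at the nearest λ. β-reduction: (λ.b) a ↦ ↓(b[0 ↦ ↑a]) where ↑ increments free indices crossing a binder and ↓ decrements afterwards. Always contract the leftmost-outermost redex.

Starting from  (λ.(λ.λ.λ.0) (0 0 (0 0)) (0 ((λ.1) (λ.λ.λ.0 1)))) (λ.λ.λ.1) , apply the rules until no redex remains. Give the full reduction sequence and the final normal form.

Answer: normal form = λ.0  (in 3 steps)

Working:
  start: (λ.(λ.λ.λ.0) (0 0 (0 0)) (0 ((λ.1) (λ.λ.λ.0 1)))) (λ.λ.λ.1)
  [1] (λ.λ.λ.0) ((λ.λ.λ.1) (λ.λ.λ.1) ((λ.λ.λ.1) (λ.λ.λ.1))) ((λ.λ.λ.1) ((λ.λ.λ.λ.1) (λ.λ.λ.0 1)))
  [2] (λ.λ.0) ((λ.λ.λ.1) ((λ.λ.λ.λ.1) (λ.λ.λ.0 1)))
  [3] λ.0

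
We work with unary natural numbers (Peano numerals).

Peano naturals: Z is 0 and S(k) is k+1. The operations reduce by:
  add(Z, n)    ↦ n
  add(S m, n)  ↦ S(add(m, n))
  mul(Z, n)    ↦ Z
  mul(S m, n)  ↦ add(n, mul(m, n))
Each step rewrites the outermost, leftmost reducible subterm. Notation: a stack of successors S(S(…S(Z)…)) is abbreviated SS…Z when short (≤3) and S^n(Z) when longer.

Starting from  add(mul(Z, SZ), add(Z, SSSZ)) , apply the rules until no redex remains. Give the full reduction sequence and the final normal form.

Answer: normal form = SSSZ  (in 3 steps)

Derivation:
  start: add(mul(Z, SZ), add(Z, SSSZ))
  [1] add(Z, add(Z, SSSZ))
  [2] add(Z, SSSZ)
  [3] SSSZ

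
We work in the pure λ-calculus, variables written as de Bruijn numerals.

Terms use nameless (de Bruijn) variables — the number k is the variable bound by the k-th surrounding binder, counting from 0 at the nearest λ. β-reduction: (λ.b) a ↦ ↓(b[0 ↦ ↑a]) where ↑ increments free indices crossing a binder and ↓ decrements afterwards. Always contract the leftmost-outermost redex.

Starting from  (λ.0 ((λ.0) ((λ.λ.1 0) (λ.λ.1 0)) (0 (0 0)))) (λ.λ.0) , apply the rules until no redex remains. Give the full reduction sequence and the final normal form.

  start: (λ.0 ((λ.0) ((λ.λ.1 0) (λ.λ.1 0)) (0 (0 0)))) (λ.λ.0)
  step 1: (λ.λ.0) ((λ.0) ((λ.λ.1 0) (λ.λ.1 0)) ((λ.λ.0) ((λ.λ.0) (λ.λ.0))))
  step 2: λ.0

Answer: normal form = λ.0  (in 2 steps)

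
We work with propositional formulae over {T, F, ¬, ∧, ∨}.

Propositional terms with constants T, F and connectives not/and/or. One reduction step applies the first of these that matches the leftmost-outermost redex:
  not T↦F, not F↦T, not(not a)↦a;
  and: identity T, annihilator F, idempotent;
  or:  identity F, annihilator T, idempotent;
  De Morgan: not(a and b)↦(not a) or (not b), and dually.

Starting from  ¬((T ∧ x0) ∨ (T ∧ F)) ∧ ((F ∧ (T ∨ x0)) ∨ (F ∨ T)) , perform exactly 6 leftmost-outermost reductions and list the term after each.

Answer: after 6 steps: (¬x0 ∧ (F ∨ ¬F)) ∧ ((F ∧ (T ∨ x0)) ∨ (F ∨ T))

Reduction:
  start: ¬((T ∧ x0) ∨ (T ∧ F)) ∧ ((F ∧ (T ∨ x0)) ∨ (F ∨ T))
  →1  (¬(T ∧ x0) ∧ ¬(T ∧ F)) ∧ ((F ∧ (T ∨ x0)) ∨ (F ∨ T))
  →2  ((¬T ∨ ¬x0) ∧ ¬(T ∧ F)) ∧ ((F ∧ (T ∨ x0)) ∨ (F ∨ T))
  →3  ((F ∨ ¬x0) ∧ ¬(T ∧ F)) ∧ ((F ∧ (T ∨ x0)) ∨ (F ∨ T))
  →4  (¬x0 ∧ ¬(T ∧ F)) ∧ ((F ∧ (T ∨ x0)) ∨ (F ∨ T))
  →5  (¬x0 ∧ (¬T ∨ ¬F)) ∧ ((F ∧ (T ∨ x0)) ∨ (F ∨ T))
  →6  (¬x0 ∧ (F ∨ ¬F)) ∧ ((F ∧ (T ∨ x0)) ∨ (F ∨ T))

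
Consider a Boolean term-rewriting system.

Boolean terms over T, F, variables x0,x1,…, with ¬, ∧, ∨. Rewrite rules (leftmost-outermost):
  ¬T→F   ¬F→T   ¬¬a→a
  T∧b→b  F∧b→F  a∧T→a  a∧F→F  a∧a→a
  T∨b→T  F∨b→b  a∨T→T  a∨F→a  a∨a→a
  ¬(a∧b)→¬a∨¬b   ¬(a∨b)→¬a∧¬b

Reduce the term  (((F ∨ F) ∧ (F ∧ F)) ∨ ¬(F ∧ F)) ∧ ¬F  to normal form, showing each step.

  start: (((F ∨ F) ∧ (F ∧ F)) ∨ ¬(F ∧ F)) ∧ ¬F
  →1  ((F ∧ (F ∧ F)) ∨ ¬(F ∧ F)) ∧ ¬F
  →2  (F ∨ ¬(F ∧ F)) ∧ ¬F
  →3  ¬(F ∧ F) ∧ ¬F
  →4  (¬F ∨ ¬F) ∧ ¬F
  →5  ¬F ∧ ¬F
  →6  ¬F
  →7  T

Answer: normal form = T  (in 7 steps)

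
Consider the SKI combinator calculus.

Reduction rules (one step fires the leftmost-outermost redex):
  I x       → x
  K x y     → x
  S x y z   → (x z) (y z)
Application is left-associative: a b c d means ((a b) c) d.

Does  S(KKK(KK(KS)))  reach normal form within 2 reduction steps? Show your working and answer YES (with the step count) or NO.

  start: S(KKK(KK(KS)))
  step 1: S(K(KK(KS)))
  step 2: S(KK)

Answer: YES — reaches normal form S(KK) in 2 ≤ 2 steps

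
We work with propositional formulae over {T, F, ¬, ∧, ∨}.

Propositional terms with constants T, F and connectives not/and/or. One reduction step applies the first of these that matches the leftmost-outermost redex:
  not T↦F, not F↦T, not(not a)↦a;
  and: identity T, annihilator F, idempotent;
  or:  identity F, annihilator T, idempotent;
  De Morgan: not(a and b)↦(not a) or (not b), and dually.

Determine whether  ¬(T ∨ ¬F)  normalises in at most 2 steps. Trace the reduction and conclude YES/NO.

Answer: NO — after 2 steps the term is F ∧ ¬¬F, not yet normal

Reduction:
  start: ¬(T ∨ ¬F)
  →1  ¬T ∧ ¬¬F
  →2  F ∧ ¬¬F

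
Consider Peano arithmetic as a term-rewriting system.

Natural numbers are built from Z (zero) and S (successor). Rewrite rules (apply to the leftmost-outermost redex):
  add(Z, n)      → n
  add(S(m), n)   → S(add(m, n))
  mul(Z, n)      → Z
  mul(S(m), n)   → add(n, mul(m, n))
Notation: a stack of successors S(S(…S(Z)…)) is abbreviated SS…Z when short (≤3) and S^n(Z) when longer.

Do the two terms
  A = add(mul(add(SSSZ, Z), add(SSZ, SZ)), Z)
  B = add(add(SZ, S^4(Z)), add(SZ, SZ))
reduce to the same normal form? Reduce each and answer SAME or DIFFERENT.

Answer: DIFFERENT — A ⇓ S^9(Z), B ⇓ S^7(Z)

Derivation:
Term A:
  start: add(mul(add(SSSZ, Z), add(SSZ, SZ)), Z)
  →1  add(mul(S(add(SSZ, Z)), add(SSZ, SZ)), Z)
  →2  add(add(add(SSZ, SZ), mul(add(SSZ, Z), add(SSZ, SZ))), Z)
  →3  add(add(S(add(SZ, SZ)), mul(add(SSZ, Z), add(SSZ, SZ))), Z)
  →4  add(S(add(add(SZ, SZ), mul(add(SSZ, Z), add(SSZ, SZ)))), Z)
  →5  S(add(add(add(SZ, SZ), mul(add(SSZ, Z), add(SSZ, SZ))), Z))
  →6  S(add(add(S(add(Z, SZ)), mul(add(SSZ, Z), add(SSZ, SZ))), Z))
  →7  S(add(S(add(add(Z, SZ), mul(add(SSZ, Z), add(SSZ, SZ)))), Z))
  →8  S(S(add(add(add(Z, SZ), mul(add(SSZ, Z), add(SSZ, SZ))), Z)))
  →9  S(S(add(add(SZ, mul(add(SSZ, Z), add(SSZ, SZ))), Z)))
  →10  S(S(add(S(add(Z, mul(add(SSZ, Z), add(SSZ, SZ)))), Z)))
  →11  S(S(S(add(add(Z, mul(add(SSZ, Z), add(SSZ, SZ))), Z))))
  →12  S(S(S(add(mul(add(SSZ, Z), add(SSZ, SZ)), Z))))
  →13  S(S(S(add(mul(S(add(SZ, Z)), add(SSZ, SZ)), Z))))
  →14  S(S(S(add(add(add(SSZ, SZ), mul(add(SZ, Z), add(SSZ, SZ))), Z))))
  →15  S(S(S(add(add(S(add(SZ, SZ)), mul(add(SZ, Z), add(SSZ, SZ))), Z))))
  →16  S(S(S(add(S(add(add(SZ, SZ), mul(add(SZ, Z), add(SSZ, SZ)))), Z))))
  →17  S(S(S(S(add(add(add(SZ, SZ), mul(add(SZ, Z), add(SSZ, SZ))), Z)))))
  →18  S(S(S(S(add(add(S(add(Z, SZ)), mul(add(SZ, Z), add(SSZ, SZ))), Z)))))
  →19  S(S(S(S(add(S(add(add(Z, SZ), mul(add(SZ, Z), add(SSZ, SZ)))), Z)))))
  →20  S(S(S(S(S(add(add(add(Z, SZ), mul(add(SZ, Z), add(SSZ, SZ))), Z))))))
  →21  S(S(S(S(S(add(add(SZ, mul(add(SZ, Z), add(SSZ, SZ))), Z))))))
  →22  S(S(S(S(S(add(S(add(Z, mul(add(SZ, Z), add(SSZ, SZ)))), Z))))))
  →23  S(S(S(S(S(S(add(add(Z, mul(add(SZ, Z), add(SSZ, SZ))), Z)))))))
  →24  S(S(S(S(S(S(add(mul(add(SZ, Z), add(SSZ, SZ)), Z)))))))
  →25  S(S(S(S(S(S(add(mul(S(add(Z, Z)), add(SSZ, SZ)), Z)))))))
  →26  S(S(S(S(S(S(add(add(add(SSZ, SZ), mul(add(Z, Z), add(SSZ, SZ))), Z)))))))
  →27  S(S(S(S(S(S(add(add(S(add(SZ, SZ)), mul(add(Z, Z), add(SSZ, SZ))), Z)))))))
  →28  S(S(S(S(S(S(add(S(add(add(SZ, SZ), mul(add(Z, Z), add(SSZ, SZ)))), Z)))))))
  →29  S(S(S(S(S(S(S(add(add(add(SZ, SZ), mul(add(Z, Z), add(SSZ, SZ))), Z))))))))
  →30  S(S(S(S(S(S(S(add(add(S(add(Z, SZ)), mul(add(Z, Z), add(SSZ, SZ))), Z))))))))
  →31  S(S(S(S(S(S(S(add(S(add(add(Z, SZ), mul(add(Z, Z), add(SSZ, SZ)))), Z))))))))
  →32  S(S(S(S(S(S(S(S(add(add(add(Z, SZ), mul(add(Z, Z), add(SSZ, SZ))), Z)))))))))
  →33  S(S(S(S(S(S(S(S(add(add(SZ, mul(add(Z, Z), add(SSZ, SZ))), Z)))))))))
  →34  S(S(S(S(S(S(S(S(add(S(add(Z, mul(add(Z, Z), add(SSZ, SZ)))), Z)))))))))
  →35  S(S(S(S(S(S(S(S(S(add(add(Z, mul(add(Z, Z), add(SSZ, SZ))), Z))))))))))
  →36  S(S(S(S(S(S(S(S(S(add(mul(add(Z, Z), add(SSZ, SZ)), Z))))))))))
  →37  S(S(S(S(S(S(S(S(S(add(mul(Z, add(SSZ, SZ)), Z))))))))))
  →38  S(S(S(S(S(S(S(S(S(add(Z, Z))))))))))
  →39  S^9(Z)

Term B:
  start: add(add(SZ, S^4(Z)), add(SZ, SZ))
  →1  add(S(add(Z, S^4(Z))), add(SZ, SZ))
  →2  S(add(add(Z, S^4(Z)), add(SZ, SZ)))
  →3  S(add(S^4(Z), add(SZ, SZ)))
  →4  S(S(add(SSSZ, add(SZ, SZ))))
  →5  S(S(S(add(SSZ, add(SZ, SZ)))))
  →6  S(S(S(S(add(SZ, add(SZ, SZ))))))
  →7  S(S(S(S(S(add(Z, add(SZ, SZ)))))))
  →8  S(S(S(S(S(add(SZ, SZ))))))
  →9  S(S(S(S(S(S(add(Z, SZ)))))))
  →10  S^7(Z)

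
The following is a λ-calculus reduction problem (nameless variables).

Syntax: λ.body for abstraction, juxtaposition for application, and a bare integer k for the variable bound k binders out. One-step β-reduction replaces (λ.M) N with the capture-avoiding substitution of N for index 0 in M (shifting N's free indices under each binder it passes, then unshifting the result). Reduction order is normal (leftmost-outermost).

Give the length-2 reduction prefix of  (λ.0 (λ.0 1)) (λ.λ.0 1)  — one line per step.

  start: (λ.0 (λ.0 1)) (λ.λ.0 1)
  step 1: (λ.λ.0 1) (λ.0 (λ.λ.0 1))
  step 2: λ.0 (λ.0 (λ.λ.0 1))

Answer: after 2 steps: λ.0 (λ.0 (λ.λ.0 1))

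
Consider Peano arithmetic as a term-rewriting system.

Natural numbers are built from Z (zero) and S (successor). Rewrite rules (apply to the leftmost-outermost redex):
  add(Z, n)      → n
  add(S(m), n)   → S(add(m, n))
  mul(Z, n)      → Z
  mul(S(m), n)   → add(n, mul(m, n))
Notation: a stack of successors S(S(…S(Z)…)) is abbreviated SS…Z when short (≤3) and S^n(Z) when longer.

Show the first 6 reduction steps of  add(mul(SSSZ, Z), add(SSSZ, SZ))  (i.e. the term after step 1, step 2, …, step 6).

Answer: after 6 steps: add(mul(Z, Z), add(SSSZ, SZ))

Reduction:
  start: add(mul(SSSZ, Z), add(SSSZ, SZ))
  step 1: add(add(Z, mul(SSZ, Z)), add(SSSZ, SZ))
  step 2: add(mul(SSZ, Z), add(SSSZ, SZ))
  step 3: add(add(Z, mul(SZ, Z)), add(SSSZ, SZ))
  step 4: add(mul(SZ, Z), add(SSSZ, SZ))
  step 5: add(add(Z, mul(Z, Z)), add(SSSZ, SZ))
  step 6: add(mul(Z, Z), add(SSSZ, SZ))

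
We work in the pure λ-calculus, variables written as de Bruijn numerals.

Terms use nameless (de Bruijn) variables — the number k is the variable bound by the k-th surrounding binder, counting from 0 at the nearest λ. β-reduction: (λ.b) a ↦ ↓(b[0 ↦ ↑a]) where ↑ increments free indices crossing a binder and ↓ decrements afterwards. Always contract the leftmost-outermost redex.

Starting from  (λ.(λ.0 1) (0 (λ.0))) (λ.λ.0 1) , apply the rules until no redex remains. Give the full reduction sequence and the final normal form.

  start: (λ.(λ.0 1) (0 (λ.0))) (λ.λ.0 1)
  [1] (λ.0 (λ.λ.0 1)) ((λ.λ.0 1) (λ.0))
  [2] (λ.λ.0 1) (λ.0) (λ.λ.0 1)
  [3] (λ.0 (λ.0)) (λ.λ.0 1)
  [4] (λ.λ.0 1) (λ.0)
  [5] λ.0 (λ.0)

Answer: normal form = λ.0 (λ.0)  (in 5 steps)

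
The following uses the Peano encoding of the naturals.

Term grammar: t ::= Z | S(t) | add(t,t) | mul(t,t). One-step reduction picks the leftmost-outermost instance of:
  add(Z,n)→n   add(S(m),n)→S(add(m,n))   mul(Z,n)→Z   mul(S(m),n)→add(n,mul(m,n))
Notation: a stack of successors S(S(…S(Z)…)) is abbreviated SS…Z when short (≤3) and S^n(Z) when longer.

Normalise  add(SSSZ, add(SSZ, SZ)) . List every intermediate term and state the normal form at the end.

Answer: normal form = S^6(Z)  (in 7 steps)

Derivation:
  start: add(SSSZ, add(SSZ, SZ))
  step 1: S(add(SSZ, add(SSZ, SZ)))
  step 2: S(S(add(SZ, add(SSZ, SZ))))
  step 3: S(S(S(add(Z, add(SSZ, SZ)))))
  step 4: S(S(S(add(SSZ, SZ))))
  step 5: S(S(S(S(add(SZ, SZ)))))
  step 6: S(S(S(S(S(add(Z, SZ))))))
  step 7: S^6(Z)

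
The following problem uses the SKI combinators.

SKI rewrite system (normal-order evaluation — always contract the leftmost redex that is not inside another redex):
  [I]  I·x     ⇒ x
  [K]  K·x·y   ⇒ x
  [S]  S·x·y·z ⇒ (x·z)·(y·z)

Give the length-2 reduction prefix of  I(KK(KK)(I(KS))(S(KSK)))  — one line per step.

Answer: after 2 steps: K(I(KS))(S(KSK))

Working:
  start: I(KK(KK)(I(KS))(S(KSK)))
  →1  KK(KK)(I(KS))(S(KSK))
  →2  K(I(KS))(S(KSK))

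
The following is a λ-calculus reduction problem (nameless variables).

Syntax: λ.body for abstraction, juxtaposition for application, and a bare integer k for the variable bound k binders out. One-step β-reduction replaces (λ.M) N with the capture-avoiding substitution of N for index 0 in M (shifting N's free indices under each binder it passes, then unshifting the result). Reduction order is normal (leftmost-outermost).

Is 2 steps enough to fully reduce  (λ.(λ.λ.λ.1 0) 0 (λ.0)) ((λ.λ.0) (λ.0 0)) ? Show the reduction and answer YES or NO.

Answer: NO — after 2 steps the term is (λ.λ.1 0) (λ.0), not yet normal

Working:
  start: (λ.(λ.λ.λ.1 0) 0 (λ.0)) ((λ.λ.0) (λ.0 0))
  →1  (λ.λ.λ.1 0) ((λ.λ.0) (λ.0 0)) (λ.0)
  →2  (λ.λ.1 0) (λ.0)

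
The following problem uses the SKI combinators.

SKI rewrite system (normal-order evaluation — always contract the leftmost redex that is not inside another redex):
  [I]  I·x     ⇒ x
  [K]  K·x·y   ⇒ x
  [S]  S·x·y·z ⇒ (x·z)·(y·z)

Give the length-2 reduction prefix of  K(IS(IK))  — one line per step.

  start: K(IS(IK))
  →1  K(S(IK))
  →2  K(SK)

Answer: after 2 steps: K(SK)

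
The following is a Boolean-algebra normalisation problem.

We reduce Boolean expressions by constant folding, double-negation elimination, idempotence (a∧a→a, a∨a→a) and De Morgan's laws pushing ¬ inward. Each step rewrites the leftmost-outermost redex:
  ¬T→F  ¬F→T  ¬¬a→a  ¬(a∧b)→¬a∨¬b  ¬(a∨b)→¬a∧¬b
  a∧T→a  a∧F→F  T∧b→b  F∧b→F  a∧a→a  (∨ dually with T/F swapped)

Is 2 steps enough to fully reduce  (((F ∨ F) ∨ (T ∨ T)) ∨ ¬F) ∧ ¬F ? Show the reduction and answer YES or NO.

  start: (((F ∨ F) ∨ (T ∨ T)) ∨ ¬F) ∧ ¬F
  step 1: ((F ∨ (T ∨ T)) ∨ ¬F) ∧ ¬F
  step 2: ((T ∨ T) ∨ ¬F) ∧ ¬F

Answer: NO — after 2 steps the term is ((T ∨ T) ∨ ¬F) ∧ ¬F, not yet normal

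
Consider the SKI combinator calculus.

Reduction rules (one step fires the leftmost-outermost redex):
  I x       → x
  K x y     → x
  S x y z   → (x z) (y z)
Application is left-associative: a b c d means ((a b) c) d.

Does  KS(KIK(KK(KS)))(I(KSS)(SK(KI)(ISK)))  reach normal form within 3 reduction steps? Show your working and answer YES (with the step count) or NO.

Answer: NO — after 3 steps the term is S(S(SK(KI)(ISK))), not yet normal

Reduction:
  start: KS(KIK(KK(KS)))(I(KSS)(SK(KI)(ISK)))
  →1  S(I(KSS)(SK(KI)(ISK)))
  →2  S(KSS(SK(KI)(ISK)))
  →3  S(S(SK(KI)(ISK)))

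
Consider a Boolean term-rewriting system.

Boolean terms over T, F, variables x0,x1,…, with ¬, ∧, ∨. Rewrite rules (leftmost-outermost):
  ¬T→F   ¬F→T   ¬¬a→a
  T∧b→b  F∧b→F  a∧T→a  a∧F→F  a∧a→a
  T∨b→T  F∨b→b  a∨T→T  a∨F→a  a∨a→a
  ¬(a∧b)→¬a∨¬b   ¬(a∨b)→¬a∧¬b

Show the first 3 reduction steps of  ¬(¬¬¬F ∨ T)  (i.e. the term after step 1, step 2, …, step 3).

  start: ¬(¬¬¬F ∨ T)
  step 1: ¬¬¬¬F ∧ ¬T
  step 2: ¬¬F ∧ ¬T
  step 3: F ∧ ¬T

Answer: after 3 steps: F ∧ ¬T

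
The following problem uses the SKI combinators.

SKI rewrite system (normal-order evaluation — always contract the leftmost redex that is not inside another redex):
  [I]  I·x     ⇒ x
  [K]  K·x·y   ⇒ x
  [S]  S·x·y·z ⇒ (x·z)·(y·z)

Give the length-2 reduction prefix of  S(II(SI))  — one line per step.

  start: S(II(SI))
  step 1: S(I(SI))
  step 2: S(SI)

Answer: after 2 steps: S(SI)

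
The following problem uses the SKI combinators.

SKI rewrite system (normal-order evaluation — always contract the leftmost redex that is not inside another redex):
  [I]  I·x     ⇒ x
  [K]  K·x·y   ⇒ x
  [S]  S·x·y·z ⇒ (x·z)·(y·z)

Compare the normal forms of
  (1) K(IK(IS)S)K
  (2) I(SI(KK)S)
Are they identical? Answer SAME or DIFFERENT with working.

Answer: DIFFERENT — A ⇓ S, B ⇓ SK

Derivation:
Term A:
  start: K(IK(IS)S)K
  [1] IK(IS)S
  [2] K(IS)S
  [3] IS
  [4] S

Term B:
  start: I(SI(KK)S)
  [1] SI(KK)S
  [2] IS(KKS)
  [3] S(KKS)
  [4] SK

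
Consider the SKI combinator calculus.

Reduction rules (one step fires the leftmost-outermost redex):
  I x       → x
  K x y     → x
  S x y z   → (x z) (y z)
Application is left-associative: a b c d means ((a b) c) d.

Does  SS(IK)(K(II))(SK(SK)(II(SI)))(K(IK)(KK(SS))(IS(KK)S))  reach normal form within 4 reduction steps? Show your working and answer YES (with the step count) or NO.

Answer: NO — after 4 steps the term is I(IK(K(II))(SK(SK)(II(SI))))(K(IK)(KK(SS))(IS(KK)S)), not yet normal

Derivation:
  start: SS(IK)(K(II))(SK(SK)(II(SI)))(K(IK)(KK(SS))(IS(KK)S))
  →1  S(K(II))(IK(K(II)))(SK(SK)(II(SI)))(K(IK)(KK(SS))(IS(KK)S))
  →2  K(II)(SK(SK)(II(SI)))(IK(K(II))(SK(SK)(II(SI))))(K(IK)(KK(SS))(IS(KK)S))
  →3  II(IK(K(II))(SK(SK)(II(SI))))(K(IK)(KK(SS))(IS(KK)S))
  →4  I(IK(K(II))(SK(SK)(II(SI))))(K(IK)(KK(SS))(IS(KK)S))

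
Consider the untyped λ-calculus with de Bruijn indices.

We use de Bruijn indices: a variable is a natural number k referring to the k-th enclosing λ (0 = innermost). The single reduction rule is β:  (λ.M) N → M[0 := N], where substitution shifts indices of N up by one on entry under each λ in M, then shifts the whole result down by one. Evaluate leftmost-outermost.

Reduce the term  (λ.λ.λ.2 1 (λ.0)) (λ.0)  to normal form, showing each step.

  start: (λ.λ.λ.2 1 (λ.0)) (λ.0)
  step 1: λ.λ.(λ.0) 1 (λ.0)
  step 2: λ.λ.1 (λ.0)

Answer: normal form = λ.λ.1 (λ.0)  (in 2 steps)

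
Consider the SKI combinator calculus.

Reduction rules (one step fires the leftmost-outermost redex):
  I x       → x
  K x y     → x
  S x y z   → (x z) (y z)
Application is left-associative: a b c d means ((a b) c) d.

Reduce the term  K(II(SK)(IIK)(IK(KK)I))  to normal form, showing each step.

  start: K(II(SK)(IIK)(IK(KK)I))
  →1  K(I(SK)(IIK)(IK(KK)I))
  →2  K(SK(IIK)(IK(KK)I))
  →3  K(K(IK(KK)I)(IIK(IK(KK)I)))
  →4  K(IK(KK)I)
  →5  K(K(KK)I)
  →6  K(KK)

Answer: normal form = K(KK)  (in 6 steps)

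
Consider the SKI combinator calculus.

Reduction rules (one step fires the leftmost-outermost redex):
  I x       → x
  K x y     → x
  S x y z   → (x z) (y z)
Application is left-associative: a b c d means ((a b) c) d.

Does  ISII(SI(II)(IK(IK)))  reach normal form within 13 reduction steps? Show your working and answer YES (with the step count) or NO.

Answer: NO — after 13 steps the term is K(IK), not yet normal

Derivation:
  start: ISII(SI(II)(IK(IK)))
  step 1: SII(SI(II)(IK(IK)))
  step 2: I(SI(II)(IK(IK)))(I(SI(II)(IK(IK))))
  step 3: SI(II)(IK(IK))(I(SI(II)(IK(IK))))
  step 4: I(IK(IK))(II(IK(IK)))(I(SI(II)(IK(IK))))
  step 5: IK(IK)(II(IK(IK)))(I(SI(II)(IK(IK))))
  step 6: K(IK)(II(IK(IK)))(I(SI(II)(IK(IK))))
  step 7: IK(I(SI(II)(IK(IK))))
  step 8: K(I(SI(II)(IK(IK))))
  step 9: K(SI(II)(IK(IK)))
  step 10: K(I(IK(IK))(II(IK(IK))))
  step 11: K(IK(IK)(II(IK(IK))))
  step 12: K(K(IK)(II(IK(IK))))
  step 13: K(IK)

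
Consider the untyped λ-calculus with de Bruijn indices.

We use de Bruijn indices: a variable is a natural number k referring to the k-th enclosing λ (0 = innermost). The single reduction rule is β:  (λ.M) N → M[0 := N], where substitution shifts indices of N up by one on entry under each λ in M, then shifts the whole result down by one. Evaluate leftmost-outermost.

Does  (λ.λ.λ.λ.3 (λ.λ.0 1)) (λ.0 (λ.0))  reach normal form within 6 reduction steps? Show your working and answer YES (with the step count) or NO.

Answer: YES — reaches normal form λ.λ.λ.λ.0 (λ.0) in 3 ≤ 6 steps

Working:
  start: (λ.λ.λ.λ.3 (λ.λ.0 1)) (λ.0 (λ.0))
  [1] λ.λ.λ.(λ.0 (λ.0)) (λ.λ.0 1)
  [2] λ.λ.λ.(λ.λ.0 1) (λ.0)
  [3] λ.λ.λ.λ.0 (λ.0)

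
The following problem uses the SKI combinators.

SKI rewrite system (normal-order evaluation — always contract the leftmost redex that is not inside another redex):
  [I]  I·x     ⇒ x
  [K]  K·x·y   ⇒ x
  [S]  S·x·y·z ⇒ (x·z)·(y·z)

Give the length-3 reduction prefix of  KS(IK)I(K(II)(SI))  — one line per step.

Answer: after 3 steps: SII

Derivation:
  start: KS(IK)I(K(II)(SI))
  →1  SI(K(II)(SI))
  →2  SI(II)
  →3  SII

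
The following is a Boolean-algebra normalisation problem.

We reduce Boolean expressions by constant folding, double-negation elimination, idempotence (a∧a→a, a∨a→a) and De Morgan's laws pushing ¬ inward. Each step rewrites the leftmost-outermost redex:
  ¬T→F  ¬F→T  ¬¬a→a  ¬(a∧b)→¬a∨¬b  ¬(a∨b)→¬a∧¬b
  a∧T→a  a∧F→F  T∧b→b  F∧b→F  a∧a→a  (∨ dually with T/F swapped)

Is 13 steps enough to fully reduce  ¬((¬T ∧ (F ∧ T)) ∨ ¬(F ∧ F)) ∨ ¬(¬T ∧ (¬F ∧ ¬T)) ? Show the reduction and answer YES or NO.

  start: ¬((¬T ∧ (F ∧ T)) ∨ ¬(F ∧ F)) ∨ ¬(¬T ∧ (¬F ∧ ¬T))
  →1  (¬(¬T ∧ (F ∧ T)) ∧ ¬¬(F ∧ F)) ∨ ¬(¬T ∧ (¬F ∧ ¬T))
  →2  ((¬¬T ∨ ¬(F ∧ T)) ∧ ¬¬(F ∧ F)) ∨ ¬(¬T ∧ (¬F ∧ ¬T))
  →3  ((T ∨ ¬(F ∧ T)) ∧ ¬¬(F ∧ F)) ∨ ¬(¬T ∧ (¬F ∧ ¬T))
  →4  (T ∧ ¬¬(F ∧ F)) ∨ ¬(¬T ∧ (¬F ∧ ¬T))
  →5  ¬¬(F ∧ F) ∨ ¬(¬T ∧ (¬F ∧ ¬T))
  →6  (F ∧ F) ∨ ¬(¬T ∧ (¬F ∧ ¬T))
  →7  F ∨ ¬(¬T ∧ (¬F ∧ ¬T))
  →8  ¬(¬T ∧ (¬F ∧ ¬T))
  →9  ¬¬T ∨ ¬(¬F ∧ ¬T)
  →10  T ∨ ¬(¬F ∧ ¬T)
  →11  T

Answer: YES — reaches normal form T in 11 ≤ 13 steps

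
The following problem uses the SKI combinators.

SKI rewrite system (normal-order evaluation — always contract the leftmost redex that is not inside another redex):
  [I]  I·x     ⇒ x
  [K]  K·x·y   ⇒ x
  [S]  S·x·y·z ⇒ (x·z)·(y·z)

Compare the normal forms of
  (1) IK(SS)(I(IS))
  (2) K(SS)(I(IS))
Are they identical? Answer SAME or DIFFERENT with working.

Term A:
  start: IK(SS)(I(IS))
  →1  K(SS)(I(IS))
  →2  SS

Term B:
  start: K(SS)(I(IS))
  →1  SS

Answer: SAME — A ⇓ SS, B ⇓ SS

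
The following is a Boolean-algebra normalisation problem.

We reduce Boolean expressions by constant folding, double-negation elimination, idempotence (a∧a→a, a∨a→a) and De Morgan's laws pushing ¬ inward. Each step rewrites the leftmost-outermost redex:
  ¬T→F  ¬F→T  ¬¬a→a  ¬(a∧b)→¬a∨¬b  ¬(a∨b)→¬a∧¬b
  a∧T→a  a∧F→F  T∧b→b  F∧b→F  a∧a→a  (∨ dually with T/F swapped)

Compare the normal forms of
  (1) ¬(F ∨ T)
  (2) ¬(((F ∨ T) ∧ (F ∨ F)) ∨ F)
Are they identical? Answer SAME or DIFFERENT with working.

Answer: DIFFERENT — A ⇓ F, B ⇓ T

Derivation:
Term A:
  start: ¬(F ∨ T)
  →1  ¬F ∧ ¬T
  →2  T ∧ ¬T
  →3  ¬T
  →4  F

Term B:
  start: ¬(((F ∨ T) ∧ (F ∨ F)) ∨ F)
  →1  ¬((F ∨ T) ∧ (F ∨ F)) ∧ ¬F
  →2  (¬(F ∨ T) ∨ ¬(F ∨ F)) ∧ ¬F
  →3  ((¬F ∧ ¬T) ∨ ¬(F ∨ F)) ∧ ¬F
  →4  ((T ∧ ¬T) ∨ ¬(F ∨ F)) ∧ ¬F
  →5  (¬T ∨ ¬(F ∨ F)) ∧ ¬F
  →6  (F ∨ ¬(F ∨ F)) ∧ ¬F
  →7  ¬(F ∨ F) ∧ ¬F
  →8  (¬F ∧ ¬F) ∧ ¬F
  →9  ¬F ∧ ¬F
  →10  ¬F
  →11  T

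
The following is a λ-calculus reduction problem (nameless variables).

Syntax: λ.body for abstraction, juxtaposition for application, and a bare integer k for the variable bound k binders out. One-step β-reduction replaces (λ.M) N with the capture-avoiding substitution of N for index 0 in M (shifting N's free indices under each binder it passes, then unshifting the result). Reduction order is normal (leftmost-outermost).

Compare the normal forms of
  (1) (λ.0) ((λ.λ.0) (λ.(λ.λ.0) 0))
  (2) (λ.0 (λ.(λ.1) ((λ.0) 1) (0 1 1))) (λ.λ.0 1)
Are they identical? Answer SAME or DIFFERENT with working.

Term A:
  start: (λ.0) ((λ.λ.0) (λ.(λ.λ.0) 0))
  →1  (λ.λ.0) (λ.(λ.λ.0) 0)
  →2  λ.0

Term B:
  start: (λ.0 (λ.(λ.1) ((λ.0) 1) (0 1 1))) (λ.λ.0 1)
  →1  (λ.λ.0 1) (λ.(λ.1) ((λ.0) (λ.λ.0 1)) (0 (λ.λ.0 1) (λ.λ.0 1)))
  →2  λ.0 (λ.(λ.1) ((λ.0) (λ.λ.0 1)) (0 (λ.λ.0 1) (λ.λ.0 1)))
  →3  λ.0 (λ.0 (0 (λ.λ.0 1) (λ.λ.0 1)))

Answer: DIFFERENT — A ⇓ λ.0, B ⇓ λ.0 (λ.0 (0 (λ.λ.0 1) (λ.λ.0 1)))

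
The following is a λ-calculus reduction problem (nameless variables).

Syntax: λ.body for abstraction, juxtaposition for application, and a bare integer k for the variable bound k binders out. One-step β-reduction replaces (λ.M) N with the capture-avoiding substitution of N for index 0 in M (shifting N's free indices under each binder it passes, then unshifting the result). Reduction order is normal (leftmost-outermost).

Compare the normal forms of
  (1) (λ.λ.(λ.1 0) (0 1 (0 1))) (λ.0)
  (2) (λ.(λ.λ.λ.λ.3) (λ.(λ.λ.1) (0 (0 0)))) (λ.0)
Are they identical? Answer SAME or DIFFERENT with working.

Term A:
  start: (λ.λ.(λ.1 0) (0 1 (0 1))) (λ.0)
  step 1: λ.(λ.1 0) (0 (λ.0) (0 (λ.0)))
  step 2: λ.0 (0 (λ.0) (0 (λ.0)))

Term B:
  start: (λ.(λ.λ.λ.λ.3) (λ.(λ.λ.1) (0 (0 0)))) (λ.0)
  step 1: (λ.λ.λ.λ.3) (λ.(λ.λ.1) (0 (0 0)))
  step 2: λ.λ.λ.λ.(λ.λ.1) (0 (0 0))
  step 3: λ.λ.λ.λ.λ.1 (1 1)

Answer: DIFFERENT — A ⇓ λ.0 (0 (λ.0) (0 (λ.0))), B ⇓ λ.λ.λ.λ.λ.1 (1 1)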